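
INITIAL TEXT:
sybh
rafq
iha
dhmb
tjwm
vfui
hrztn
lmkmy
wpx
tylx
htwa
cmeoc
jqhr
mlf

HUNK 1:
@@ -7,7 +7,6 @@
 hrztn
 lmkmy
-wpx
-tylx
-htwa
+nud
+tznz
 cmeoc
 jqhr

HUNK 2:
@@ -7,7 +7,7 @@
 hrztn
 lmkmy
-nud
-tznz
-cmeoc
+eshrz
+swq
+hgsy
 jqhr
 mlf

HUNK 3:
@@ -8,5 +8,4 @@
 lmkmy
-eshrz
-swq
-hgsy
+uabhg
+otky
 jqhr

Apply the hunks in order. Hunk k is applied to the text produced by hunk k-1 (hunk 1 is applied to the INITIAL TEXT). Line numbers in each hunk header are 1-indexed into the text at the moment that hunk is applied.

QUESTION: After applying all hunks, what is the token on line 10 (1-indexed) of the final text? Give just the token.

Hunk 1: at line 7 remove [wpx,tylx,htwa] add [nud,tznz] -> 13 lines: sybh rafq iha dhmb tjwm vfui hrztn lmkmy nud tznz cmeoc jqhr mlf
Hunk 2: at line 7 remove [nud,tznz,cmeoc] add [eshrz,swq,hgsy] -> 13 lines: sybh rafq iha dhmb tjwm vfui hrztn lmkmy eshrz swq hgsy jqhr mlf
Hunk 3: at line 8 remove [eshrz,swq,hgsy] add [uabhg,otky] -> 12 lines: sybh rafq iha dhmb tjwm vfui hrztn lmkmy uabhg otky jqhr mlf
Final line 10: otky

Answer: otky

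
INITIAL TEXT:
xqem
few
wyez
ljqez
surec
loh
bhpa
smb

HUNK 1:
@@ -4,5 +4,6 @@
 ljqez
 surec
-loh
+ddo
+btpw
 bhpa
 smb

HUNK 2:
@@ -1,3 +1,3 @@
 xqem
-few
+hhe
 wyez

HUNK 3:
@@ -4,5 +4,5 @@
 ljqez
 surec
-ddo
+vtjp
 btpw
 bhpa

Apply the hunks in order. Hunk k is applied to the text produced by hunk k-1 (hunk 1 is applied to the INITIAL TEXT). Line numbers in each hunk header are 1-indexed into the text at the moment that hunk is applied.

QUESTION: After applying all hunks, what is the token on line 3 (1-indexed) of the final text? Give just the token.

Answer: wyez

Derivation:
Hunk 1: at line 4 remove [loh] add [ddo,btpw] -> 9 lines: xqem few wyez ljqez surec ddo btpw bhpa smb
Hunk 2: at line 1 remove [few] add [hhe] -> 9 lines: xqem hhe wyez ljqez surec ddo btpw bhpa smb
Hunk 3: at line 4 remove [ddo] add [vtjp] -> 9 lines: xqem hhe wyez ljqez surec vtjp btpw bhpa smb
Final line 3: wyez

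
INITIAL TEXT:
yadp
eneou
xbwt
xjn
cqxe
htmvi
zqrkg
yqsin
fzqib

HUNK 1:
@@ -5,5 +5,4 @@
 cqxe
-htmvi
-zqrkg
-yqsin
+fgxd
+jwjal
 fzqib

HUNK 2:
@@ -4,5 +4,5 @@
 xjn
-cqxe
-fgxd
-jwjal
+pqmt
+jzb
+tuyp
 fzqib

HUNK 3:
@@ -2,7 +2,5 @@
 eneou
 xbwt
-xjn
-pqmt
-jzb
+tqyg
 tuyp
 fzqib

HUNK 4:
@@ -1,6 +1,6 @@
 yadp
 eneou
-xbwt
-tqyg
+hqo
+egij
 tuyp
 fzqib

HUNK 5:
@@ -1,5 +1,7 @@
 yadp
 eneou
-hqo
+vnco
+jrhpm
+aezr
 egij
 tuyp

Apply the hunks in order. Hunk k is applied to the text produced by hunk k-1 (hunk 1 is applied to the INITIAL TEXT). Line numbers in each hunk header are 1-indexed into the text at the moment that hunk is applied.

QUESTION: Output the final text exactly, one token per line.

Answer: yadp
eneou
vnco
jrhpm
aezr
egij
tuyp
fzqib

Derivation:
Hunk 1: at line 5 remove [htmvi,zqrkg,yqsin] add [fgxd,jwjal] -> 8 lines: yadp eneou xbwt xjn cqxe fgxd jwjal fzqib
Hunk 2: at line 4 remove [cqxe,fgxd,jwjal] add [pqmt,jzb,tuyp] -> 8 lines: yadp eneou xbwt xjn pqmt jzb tuyp fzqib
Hunk 3: at line 2 remove [xjn,pqmt,jzb] add [tqyg] -> 6 lines: yadp eneou xbwt tqyg tuyp fzqib
Hunk 4: at line 1 remove [xbwt,tqyg] add [hqo,egij] -> 6 lines: yadp eneou hqo egij tuyp fzqib
Hunk 5: at line 1 remove [hqo] add [vnco,jrhpm,aezr] -> 8 lines: yadp eneou vnco jrhpm aezr egij tuyp fzqib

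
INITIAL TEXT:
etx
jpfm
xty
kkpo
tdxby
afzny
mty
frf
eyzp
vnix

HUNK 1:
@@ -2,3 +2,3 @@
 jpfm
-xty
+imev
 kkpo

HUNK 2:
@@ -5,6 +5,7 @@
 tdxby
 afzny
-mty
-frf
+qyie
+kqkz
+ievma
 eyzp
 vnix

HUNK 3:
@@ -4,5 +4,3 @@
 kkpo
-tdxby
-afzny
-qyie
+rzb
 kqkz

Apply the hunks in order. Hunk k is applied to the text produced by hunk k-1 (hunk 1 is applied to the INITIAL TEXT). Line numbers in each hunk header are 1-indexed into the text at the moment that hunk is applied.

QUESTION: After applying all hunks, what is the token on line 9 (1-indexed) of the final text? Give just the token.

Hunk 1: at line 2 remove [xty] add [imev] -> 10 lines: etx jpfm imev kkpo tdxby afzny mty frf eyzp vnix
Hunk 2: at line 5 remove [mty,frf] add [qyie,kqkz,ievma] -> 11 lines: etx jpfm imev kkpo tdxby afzny qyie kqkz ievma eyzp vnix
Hunk 3: at line 4 remove [tdxby,afzny,qyie] add [rzb] -> 9 lines: etx jpfm imev kkpo rzb kqkz ievma eyzp vnix
Final line 9: vnix

Answer: vnix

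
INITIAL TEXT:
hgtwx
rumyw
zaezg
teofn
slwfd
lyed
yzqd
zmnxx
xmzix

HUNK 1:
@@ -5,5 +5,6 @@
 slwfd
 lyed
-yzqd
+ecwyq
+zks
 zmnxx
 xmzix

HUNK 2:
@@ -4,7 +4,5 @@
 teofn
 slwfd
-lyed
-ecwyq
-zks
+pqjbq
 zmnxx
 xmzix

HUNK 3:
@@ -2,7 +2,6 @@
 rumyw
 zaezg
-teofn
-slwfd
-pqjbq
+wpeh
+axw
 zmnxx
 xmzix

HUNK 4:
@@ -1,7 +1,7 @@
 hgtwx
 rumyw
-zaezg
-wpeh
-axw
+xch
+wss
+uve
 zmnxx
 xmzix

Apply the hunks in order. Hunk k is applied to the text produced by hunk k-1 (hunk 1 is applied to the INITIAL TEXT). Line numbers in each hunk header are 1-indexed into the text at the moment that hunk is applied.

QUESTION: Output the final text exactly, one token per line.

Answer: hgtwx
rumyw
xch
wss
uve
zmnxx
xmzix

Derivation:
Hunk 1: at line 5 remove [yzqd] add [ecwyq,zks] -> 10 lines: hgtwx rumyw zaezg teofn slwfd lyed ecwyq zks zmnxx xmzix
Hunk 2: at line 4 remove [lyed,ecwyq,zks] add [pqjbq] -> 8 lines: hgtwx rumyw zaezg teofn slwfd pqjbq zmnxx xmzix
Hunk 3: at line 2 remove [teofn,slwfd,pqjbq] add [wpeh,axw] -> 7 lines: hgtwx rumyw zaezg wpeh axw zmnxx xmzix
Hunk 4: at line 1 remove [zaezg,wpeh,axw] add [xch,wss,uve] -> 7 lines: hgtwx rumyw xch wss uve zmnxx xmzix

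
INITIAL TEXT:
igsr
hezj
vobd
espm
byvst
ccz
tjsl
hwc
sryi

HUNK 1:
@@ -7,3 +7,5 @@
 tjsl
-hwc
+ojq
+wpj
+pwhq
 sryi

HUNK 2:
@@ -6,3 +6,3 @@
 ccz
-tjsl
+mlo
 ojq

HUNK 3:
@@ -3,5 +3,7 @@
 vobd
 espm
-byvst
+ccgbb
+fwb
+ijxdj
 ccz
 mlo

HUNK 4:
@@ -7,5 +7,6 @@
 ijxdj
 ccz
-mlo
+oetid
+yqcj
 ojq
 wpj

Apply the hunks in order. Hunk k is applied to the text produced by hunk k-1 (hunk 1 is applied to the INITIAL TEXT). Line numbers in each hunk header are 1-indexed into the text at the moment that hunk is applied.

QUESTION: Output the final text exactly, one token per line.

Answer: igsr
hezj
vobd
espm
ccgbb
fwb
ijxdj
ccz
oetid
yqcj
ojq
wpj
pwhq
sryi

Derivation:
Hunk 1: at line 7 remove [hwc] add [ojq,wpj,pwhq] -> 11 lines: igsr hezj vobd espm byvst ccz tjsl ojq wpj pwhq sryi
Hunk 2: at line 6 remove [tjsl] add [mlo] -> 11 lines: igsr hezj vobd espm byvst ccz mlo ojq wpj pwhq sryi
Hunk 3: at line 3 remove [byvst] add [ccgbb,fwb,ijxdj] -> 13 lines: igsr hezj vobd espm ccgbb fwb ijxdj ccz mlo ojq wpj pwhq sryi
Hunk 4: at line 7 remove [mlo] add [oetid,yqcj] -> 14 lines: igsr hezj vobd espm ccgbb fwb ijxdj ccz oetid yqcj ojq wpj pwhq sryi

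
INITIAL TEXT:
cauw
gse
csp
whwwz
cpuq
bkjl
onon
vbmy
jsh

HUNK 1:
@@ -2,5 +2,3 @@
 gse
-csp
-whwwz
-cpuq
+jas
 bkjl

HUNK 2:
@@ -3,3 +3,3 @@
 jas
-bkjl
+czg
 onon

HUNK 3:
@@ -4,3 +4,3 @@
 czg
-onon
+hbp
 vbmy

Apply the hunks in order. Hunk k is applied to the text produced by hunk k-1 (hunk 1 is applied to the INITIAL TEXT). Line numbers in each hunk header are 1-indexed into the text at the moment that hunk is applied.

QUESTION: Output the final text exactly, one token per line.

Hunk 1: at line 2 remove [csp,whwwz,cpuq] add [jas] -> 7 lines: cauw gse jas bkjl onon vbmy jsh
Hunk 2: at line 3 remove [bkjl] add [czg] -> 7 lines: cauw gse jas czg onon vbmy jsh
Hunk 3: at line 4 remove [onon] add [hbp] -> 7 lines: cauw gse jas czg hbp vbmy jsh

Answer: cauw
gse
jas
czg
hbp
vbmy
jsh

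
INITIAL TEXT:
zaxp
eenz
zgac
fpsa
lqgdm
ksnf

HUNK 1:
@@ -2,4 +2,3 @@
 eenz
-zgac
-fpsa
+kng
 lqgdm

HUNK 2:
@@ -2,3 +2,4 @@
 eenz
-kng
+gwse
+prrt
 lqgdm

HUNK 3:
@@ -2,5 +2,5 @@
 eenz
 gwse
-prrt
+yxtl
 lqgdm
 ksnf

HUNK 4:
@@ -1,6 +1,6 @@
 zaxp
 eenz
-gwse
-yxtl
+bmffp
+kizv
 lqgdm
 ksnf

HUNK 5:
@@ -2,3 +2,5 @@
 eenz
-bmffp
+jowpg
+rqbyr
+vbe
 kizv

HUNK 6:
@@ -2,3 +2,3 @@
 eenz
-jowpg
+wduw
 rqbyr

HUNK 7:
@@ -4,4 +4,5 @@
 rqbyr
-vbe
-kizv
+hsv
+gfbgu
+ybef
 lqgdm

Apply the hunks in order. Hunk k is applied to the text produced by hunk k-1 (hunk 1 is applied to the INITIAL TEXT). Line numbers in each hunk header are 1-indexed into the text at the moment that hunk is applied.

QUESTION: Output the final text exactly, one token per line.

Hunk 1: at line 2 remove [zgac,fpsa] add [kng] -> 5 lines: zaxp eenz kng lqgdm ksnf
Hunk 2: at line 2 remove [kng] add [gwse,prrt] -> 6 lines: zaxp eenz gwse prrt lqgdm ksnf
Hunk 3: at line 2 remove [prrt] add [yxtl] -> 6 lines: zaxp eenz gwse yxtl lqgdm ksnf
Hunk 4: at line 1 remove [gwse,yxtl] add [bmffp,kizv] -> 6 lines: zaxp eenz bmffp kizv lqgdm ksnf
Hunk 5: at line 2 remove [bmffp] add [jowpg,rqbyr,vbe] -> 8 lines: zaxp eenz jowpg rqbyr vbe kizv lqgdm ksnf
Hunk 6: at line 2 remove [jowpg] add [wduw] -> 8 lines: zaxp eenz wduw rqbyr vbe kizv lqgdm ksnf
Hunk 7: at line 4 remove [vbe,kizv] add [hsv,gfbgu,ybef] -> 9 lines: zaxp eenz wduw rqbyr hsv gfbgu ybef lqgdm ksnf

Answer: zaxp
eenz
wduw
rqbyr
hsv
gfbgu
ybef
lqgdm
ksnf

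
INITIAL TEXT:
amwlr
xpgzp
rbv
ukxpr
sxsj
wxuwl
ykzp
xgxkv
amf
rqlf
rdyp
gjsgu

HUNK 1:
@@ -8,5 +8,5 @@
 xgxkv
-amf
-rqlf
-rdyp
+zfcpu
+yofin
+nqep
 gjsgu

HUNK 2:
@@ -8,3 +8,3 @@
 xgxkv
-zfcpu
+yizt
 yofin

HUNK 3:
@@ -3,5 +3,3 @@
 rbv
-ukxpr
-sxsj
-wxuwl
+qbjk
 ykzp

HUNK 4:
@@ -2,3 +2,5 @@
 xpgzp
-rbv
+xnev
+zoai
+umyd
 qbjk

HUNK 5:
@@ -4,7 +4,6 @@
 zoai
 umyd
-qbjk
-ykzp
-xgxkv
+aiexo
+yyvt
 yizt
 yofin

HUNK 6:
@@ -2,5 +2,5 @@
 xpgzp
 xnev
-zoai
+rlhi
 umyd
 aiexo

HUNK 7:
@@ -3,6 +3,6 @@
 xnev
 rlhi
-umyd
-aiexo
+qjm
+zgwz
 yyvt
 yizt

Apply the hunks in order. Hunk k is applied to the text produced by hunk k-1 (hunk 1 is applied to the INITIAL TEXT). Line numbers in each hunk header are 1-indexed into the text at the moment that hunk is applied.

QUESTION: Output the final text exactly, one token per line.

Answer: amwlr
xpgzp
xnev
rlhi
qjm
zgwz
yyvt
yizt
yofin
nqep
gjsgu

Derivation:
Hunk 1: at line 8 remove [amf,rqlf,rdyp] add [zfcpu,yofin,nqep] -> 12 lines: amwlr xpgzp rbv ukxpr sxsj wxuwl ykzp xgxkv zfcpu yofin nqep gjsgu
Hunk 2: at line 8 remove [zfcpu] add [yizt] -> 12 lines: amwlr xpgzp rbv ukxpr sxsj wxuwl ykzp xgxkv yizt yofin nqep gjsgu
Hunk 3: at line 3 remove [ukxpr,sxsj,wxuwl] add [qbjk] -> 10 lines: amwlr xpgzp rbv qbjk ykzp xgxkv yizt yofin nqep gjsgu
Hunk 4: at line 2 remove [rbv] add [xnev,zoai,umyd] -> 12 lines: amwlr xpgzp xnev zoai umyd qbjk ykzp xgxkv yizt yofin nqep gjsgu
Hunk 5: at line 4 remove [qbjk,ykzp,xgxkv] add [aiexo,yyvt] -> 11 lines: amwlr xpgzp xnev zoai umyd aiexo yyvt yizt yofin nqep gjsgu
Hunk 6: at line 2 remove [zoai] add [rlhi] -> 11 lines: amwlr xpgzp xnev rlhi umyd aiexo yyvt yizt yofin nqep gjsgu
Hunk 7: at line 3 remove [umyd,aiexo] add [qjm,zgwz] -> 11 lines: amwlr xpgzp xnev rlhi qjm zgwz yyvt yizt yofin nqep gjsgu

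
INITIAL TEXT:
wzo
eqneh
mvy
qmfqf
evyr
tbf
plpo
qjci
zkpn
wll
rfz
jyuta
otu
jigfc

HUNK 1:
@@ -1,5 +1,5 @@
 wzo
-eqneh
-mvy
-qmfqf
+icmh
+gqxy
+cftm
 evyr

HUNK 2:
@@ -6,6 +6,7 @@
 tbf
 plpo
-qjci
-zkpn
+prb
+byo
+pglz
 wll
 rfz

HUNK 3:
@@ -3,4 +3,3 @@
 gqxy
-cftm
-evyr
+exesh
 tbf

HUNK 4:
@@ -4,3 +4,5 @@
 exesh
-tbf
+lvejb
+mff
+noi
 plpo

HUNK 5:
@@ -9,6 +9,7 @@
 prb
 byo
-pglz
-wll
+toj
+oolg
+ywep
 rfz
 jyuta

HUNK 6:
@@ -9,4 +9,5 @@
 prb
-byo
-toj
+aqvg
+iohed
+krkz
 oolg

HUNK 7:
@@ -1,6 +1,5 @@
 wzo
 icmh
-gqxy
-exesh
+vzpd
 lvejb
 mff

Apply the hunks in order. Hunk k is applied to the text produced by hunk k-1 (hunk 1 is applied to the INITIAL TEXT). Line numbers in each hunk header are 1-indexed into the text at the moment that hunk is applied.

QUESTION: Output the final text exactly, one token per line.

Answer: wzo
icmh
vzpd
lvejb
mff
noi
plpo
prb
aqvg
iohed
krkz
oolg
ywep
rfz
jyuta
otu
jigfc

Derivation:
Hunk 1: at line 1 remove [eqneh,mvy,qmfqf] add [icmh,gqxy,cftm] -> 14 lines: wzo icmh gqxy cftm evyr tbf plpo qjci zkpn wll rfz jyuta otu jigfc
Hunk 2: at line 6 remove [qjci,zkpn] add [prb,byo,pglz] -> 15 lines: wzo icmh gqxy cftm evyr tbf plpo prb byo pglz wll rfz jyuta otu jigfc
Hunk 3: at line 3 remove [cftm,evyr] add [exesh] -> 14 lines: wzo icmh gqxy exesh tbf plpo prb byo pglz wll rfz jyuta otu jigfc
Hunk 4: at line 4 remove [tbf] add [lvejb,mff,noi] -> 16 lines: wzo icmh gqxy exesh lvejb mff noi plpo prb byo pglz wll rfz jyuta otu jigfc
Hunk 5: at line 9 remove [pglz,wll] add [toj,oolg,ywep] -> 17 lines: wzo icmh gqxy exesh lvejb mff noi plpo prb byo toj oolg ywep rfz jyuta otu jigfc
Hunk 6: at line 9 remove [byo,toj] add [aqvg,iohed,krkz] -> 18 lines: wzo icmh gqxy exesh lvejb mff noi plpo prb aqvg iohed krkz oolg ywep rfz jyuta otu jigfc
Hunk 7: at line 1 remove [gqxy,exesh] add [vzpd] -> 17 lines: wzo icmh vzpd lvejb mff noi plpo prb aqvg iohed krkz oolg ywep rfz jyuta otu jigfc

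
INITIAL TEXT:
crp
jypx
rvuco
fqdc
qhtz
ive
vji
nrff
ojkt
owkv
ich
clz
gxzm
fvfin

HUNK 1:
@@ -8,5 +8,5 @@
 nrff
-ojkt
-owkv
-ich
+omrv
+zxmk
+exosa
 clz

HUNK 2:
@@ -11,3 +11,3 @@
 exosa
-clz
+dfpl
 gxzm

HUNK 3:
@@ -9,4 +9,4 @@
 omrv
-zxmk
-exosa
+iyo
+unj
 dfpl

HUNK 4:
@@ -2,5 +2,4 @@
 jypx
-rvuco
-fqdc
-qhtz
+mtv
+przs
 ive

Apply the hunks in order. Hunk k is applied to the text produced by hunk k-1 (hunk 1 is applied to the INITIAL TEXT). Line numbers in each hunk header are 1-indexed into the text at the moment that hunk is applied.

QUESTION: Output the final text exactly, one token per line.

Answer: crp
jypx
mtv
przs
ive
vji
nrff
omrv
iyo
unj
dfpl
gxzm
fvfin

Derivation:
Hunk 1: at line 8 remove [ojkt,owkv,ich] add [omrv,zxmk,exosa] -> 14 lines: crp jypx rvuco fqdc qhtz ive vji nrff omrv zxmk exosa clz gxzm fvfin
Hunk 2: at line 11 remove [clz] add [dfpl] -> 14 lines: crp jypx rvuco fqdc qhtz ive vji nrff omrv zxmk exosa dfpl gxzm fvfin
Hunk 3: at line 9 remove [zxmk,exosa] add [iyo,unj] -> 14 lines: crp jypx rvuco fqdc qhtz ive vji nrff omrv iyo unj dfpl gxzm fvfin
Hunk 4: at line 2 remove [rvuco,fqdc,qhtz] add [mtv,przs] -> 13 lines: crp jypx mtv przs ive vji nrff omrv iyo unj dfpl gxzm fvfin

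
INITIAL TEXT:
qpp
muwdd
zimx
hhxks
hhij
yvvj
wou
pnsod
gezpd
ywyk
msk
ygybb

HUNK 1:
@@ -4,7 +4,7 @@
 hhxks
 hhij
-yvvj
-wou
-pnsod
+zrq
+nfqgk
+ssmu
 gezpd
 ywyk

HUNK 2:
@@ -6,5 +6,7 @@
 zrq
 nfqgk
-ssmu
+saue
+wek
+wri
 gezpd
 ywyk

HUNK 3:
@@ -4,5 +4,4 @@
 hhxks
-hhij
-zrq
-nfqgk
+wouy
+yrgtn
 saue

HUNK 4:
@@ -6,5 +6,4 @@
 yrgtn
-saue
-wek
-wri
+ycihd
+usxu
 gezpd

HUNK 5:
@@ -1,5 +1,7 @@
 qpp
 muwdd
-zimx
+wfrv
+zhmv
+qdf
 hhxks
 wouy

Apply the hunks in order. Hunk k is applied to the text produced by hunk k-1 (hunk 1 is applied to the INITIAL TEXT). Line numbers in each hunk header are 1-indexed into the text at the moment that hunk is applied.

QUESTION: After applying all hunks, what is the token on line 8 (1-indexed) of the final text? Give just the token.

Answer: yrgtn

Derivation:
Hunk 1: at line 4 remove [yvvj,wou,pnsod] add [zrq,nfqgk,ssmu] -> 12 lines: qpp muwdd zimx hhxks hhij zrq nfqgk ssmu gezpd ywyk msk ygybb
Hunk 2: at line 6 remove [ssmu] add [saue,wek,wri] -> 14 lines: qpp muwdd zimx hhxks hhij zrq nfqgk saue wek wri gezpd ywyk msk ygybb
Hunk 3: at line 4 remove [hhij,zrq,nfqgk] add [wouy,yrgtn] -> 13 lines: qpp muwdd zimx hhxks wouy yrgtn saue wek wri gezpd ywyk msk ygybb
Hunk 4: at line 6 remove [saue,wek,wri] add [ycihd,usxu] -> 12 lines: qpp muwdd zimx hhxks wouy yrgtn ycihd usxu gezpd ywyk msk ygybb
Hunk 5: at line 1 remove [zimx] add [wfrv,zhmv,qdf] -> 14 lines: qpp muwdd wfrv zhmv qdf hhxks wouy yrgtn ycihd usxu gezpd ywyk msk ygybb
Final line 8: yrgtn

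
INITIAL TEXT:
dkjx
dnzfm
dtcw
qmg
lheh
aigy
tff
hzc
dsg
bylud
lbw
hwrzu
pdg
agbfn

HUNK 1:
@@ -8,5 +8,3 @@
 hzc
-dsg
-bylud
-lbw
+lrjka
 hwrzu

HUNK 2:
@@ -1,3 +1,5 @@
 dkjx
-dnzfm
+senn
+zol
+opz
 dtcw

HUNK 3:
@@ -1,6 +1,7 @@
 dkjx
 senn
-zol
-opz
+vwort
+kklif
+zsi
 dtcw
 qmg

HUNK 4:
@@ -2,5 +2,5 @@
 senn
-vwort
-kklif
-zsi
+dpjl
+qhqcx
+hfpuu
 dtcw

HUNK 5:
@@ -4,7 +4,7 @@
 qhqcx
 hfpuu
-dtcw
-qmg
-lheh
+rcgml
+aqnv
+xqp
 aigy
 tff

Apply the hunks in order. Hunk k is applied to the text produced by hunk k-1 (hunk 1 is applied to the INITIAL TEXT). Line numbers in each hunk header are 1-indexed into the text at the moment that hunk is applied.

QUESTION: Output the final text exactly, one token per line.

Hunk 1: at line 8 remove [dsg,bylud,lbw] add [lrjka] -> 12 lines: dkjx dnzfm dtcw qmg lheh aigy tff hzc lrjka hwrzu pdg agbfn
Hunk 2: at line 1 remove [dnzfm] add [senn,zol,opz] -> 14 lines: dkjx senn zol opz dtcw qmg lheh aigy tff hzc lrjka hwrzu pdg agbfn
Hunk 3: at line 1 remove [zol,opz] add [vwort,kklif,zsi] -> 15 lines: dkjx senn vwort kklif zsi dtcw qmg lheh aigy tff hzc lrjka hwrzu pdg agbfn
Hunk 4: at line 2 remove [vwort,kklif,zsi] add [dpjl,qhqcx,hfpuu] -> 15 lines: dkjx senn dpjl qhqcx hfpuu dtcw qmg lheh aigy tff hzc lrjka hwrzu pdg agbfn
Hunk 5: at line 4 remove [dtcw,qmg,lheh] add [rcgml,aqnv,xqp] -> 15 lines: dkjx senn dpjl qhqcx hfpuu rcgml aqnv xqp aigy tff hzc lrjka hwrzu pdg agbfn

Answer: dkjx
senn
dpjl
qhqcx
hfpuu
rcgml
aqnv
xqp
aigy
tff
hzc
lrjka
hwrzu
pdg
agbfn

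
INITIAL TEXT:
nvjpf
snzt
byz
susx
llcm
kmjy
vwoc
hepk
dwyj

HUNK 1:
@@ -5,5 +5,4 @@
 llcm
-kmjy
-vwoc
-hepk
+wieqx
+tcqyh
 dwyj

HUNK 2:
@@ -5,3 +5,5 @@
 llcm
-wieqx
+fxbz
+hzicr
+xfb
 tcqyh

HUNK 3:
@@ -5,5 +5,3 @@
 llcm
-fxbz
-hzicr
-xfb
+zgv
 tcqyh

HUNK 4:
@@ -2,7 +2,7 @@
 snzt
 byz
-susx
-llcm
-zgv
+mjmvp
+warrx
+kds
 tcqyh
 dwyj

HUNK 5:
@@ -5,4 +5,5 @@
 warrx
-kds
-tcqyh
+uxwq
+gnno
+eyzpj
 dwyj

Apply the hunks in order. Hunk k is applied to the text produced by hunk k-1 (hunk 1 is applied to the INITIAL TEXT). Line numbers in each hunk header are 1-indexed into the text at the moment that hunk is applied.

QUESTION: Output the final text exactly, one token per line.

Hunk 1: at line 5 remove [kmjy,vwoc,hepk] add [wieqx,tcqyh] -> 8 lines: nvjpf snzt byz susx llcm wieqx tcqyh dwyj
Hunk 2: at line 5 remove [wieqx] add [fxbz,hzicr,xfb] -> 10 lines: nvjpf snzt byz susx llcm fxbz hzicr xfb tcqyh dwyj
Hunk 3: at line 5 remove [fxbz,hzicr,xfb] add [zgv] -> 8 lines: nvjpf snzt byz susx llcm zgv tcqyh dwyj
Hunk 4: at line 2 remove [susx,llcm,zgv] add [mjmvp,warrx,kds] -> 8 lines: nvjpf snzt byz mjmvp warrx kds tcqyh dwyj
Hunk 5: at line 5 remove [kds,tcqyh] add [uxwq,gnno,eyzpj] -> 9 lines: nvjpf snzt byz mjmvp warrx uxwq gnno eyzpj dwyj

Answer: nvjpf
snzt
byz
mjmvp
warrx
uxwq
gnno
eyzpj
dwyj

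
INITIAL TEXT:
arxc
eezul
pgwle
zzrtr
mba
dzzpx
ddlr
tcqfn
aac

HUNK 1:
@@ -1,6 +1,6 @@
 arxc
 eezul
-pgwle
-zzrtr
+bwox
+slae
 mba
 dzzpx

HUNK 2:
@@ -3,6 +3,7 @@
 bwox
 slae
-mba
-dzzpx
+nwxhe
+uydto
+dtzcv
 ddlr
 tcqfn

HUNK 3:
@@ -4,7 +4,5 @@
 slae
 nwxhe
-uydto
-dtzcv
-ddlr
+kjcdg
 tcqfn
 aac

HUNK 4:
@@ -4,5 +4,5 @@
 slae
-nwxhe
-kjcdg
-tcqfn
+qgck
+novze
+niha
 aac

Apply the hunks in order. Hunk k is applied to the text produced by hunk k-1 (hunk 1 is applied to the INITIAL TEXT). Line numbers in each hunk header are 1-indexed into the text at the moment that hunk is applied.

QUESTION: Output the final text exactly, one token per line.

Hunk 1: at line 1 remove [pgwle,zzrtr] add [bwox,slae] -> 9 lines: arxc eezul bwox slae mba dzzpx ddlr tcqfn aac
Hunk 2: at line 3 remove [mba,dzzpx] add [nwxhe,uydto,dtzcv] -> 10 lines: arxc eezul bwox slae nwxhe uydto dtzcv ddlr tcqfn aac
Hunk 3: at line 4 remove [uydto,dtzcv,ddlr] add [kjcdg] -> 8 lines: arxc eezul bwox slae nwxhe kjcdg tcqfn aac
Hunk 4: at line 4 remove [nwxhe,kjcdg,tcqfn] add [qgck,novze,niha] -> 8 lines: arxc eezul bwox slae qgck novze niha aac

Answer: arxc
eezul
bwox
slae
qgck
novze
niha
aac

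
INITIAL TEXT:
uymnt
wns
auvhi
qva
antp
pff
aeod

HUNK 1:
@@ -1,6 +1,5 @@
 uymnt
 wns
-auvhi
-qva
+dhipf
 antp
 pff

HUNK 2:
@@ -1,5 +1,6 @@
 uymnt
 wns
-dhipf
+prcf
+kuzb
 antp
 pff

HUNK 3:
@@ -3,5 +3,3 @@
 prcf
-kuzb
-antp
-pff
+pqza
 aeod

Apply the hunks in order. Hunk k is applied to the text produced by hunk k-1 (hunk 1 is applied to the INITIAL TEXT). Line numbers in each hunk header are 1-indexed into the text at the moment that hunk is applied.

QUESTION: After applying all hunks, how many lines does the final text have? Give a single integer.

Hunk 1: at line 1 remove [auvhi,qva] add [dhipf] -> 6 lines: uymnt wns dhipf antp pff aeod
Hunk 2: at line 1 remove [dhipf] add [prcf,kuzb] -> 7 lines: uymnt wns prcf kuzb antp pff aeod
Hunk 3: at line 3 remove [kuzb,antp,pff] add [pqza] -> 5 lines: uymnt wns prcf pqza aeod
Final line count: 5

Answer: 5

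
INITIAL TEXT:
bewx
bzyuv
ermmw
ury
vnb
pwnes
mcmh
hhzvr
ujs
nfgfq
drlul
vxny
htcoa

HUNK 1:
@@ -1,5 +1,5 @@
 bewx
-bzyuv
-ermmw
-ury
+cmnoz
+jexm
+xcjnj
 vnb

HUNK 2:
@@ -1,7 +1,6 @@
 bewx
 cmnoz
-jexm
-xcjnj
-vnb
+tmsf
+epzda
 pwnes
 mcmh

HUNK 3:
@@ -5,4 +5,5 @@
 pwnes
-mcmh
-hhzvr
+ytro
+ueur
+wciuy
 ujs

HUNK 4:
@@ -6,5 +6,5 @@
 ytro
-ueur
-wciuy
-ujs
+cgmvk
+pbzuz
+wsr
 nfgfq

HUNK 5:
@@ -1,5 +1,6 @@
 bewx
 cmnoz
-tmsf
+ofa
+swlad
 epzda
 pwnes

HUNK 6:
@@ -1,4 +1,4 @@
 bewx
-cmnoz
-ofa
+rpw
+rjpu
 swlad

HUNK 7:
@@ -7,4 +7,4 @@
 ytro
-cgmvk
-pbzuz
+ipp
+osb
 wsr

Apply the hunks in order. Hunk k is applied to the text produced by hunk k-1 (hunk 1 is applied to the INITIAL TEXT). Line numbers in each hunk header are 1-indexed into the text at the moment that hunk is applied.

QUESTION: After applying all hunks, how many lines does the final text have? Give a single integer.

Hunk 1: at line 1 remove [bzyuv,ermmw,ury] add [cmnoz,jexm,xcjnj] -> 13 lines: bewx cmnoz jexm xcjnj vnb pwnes mcmh hhzvr ujs nfgfq drlul vxny htcoa
Hunk 2: at line 1 remove [jexm,xcjnj,vnb] add [tmsf,epzda] -> 12 lines: bewx cmnoz tmsf epzda pwnes mcmh hhzvr ujs nfgfq drlul vxny htcoa
Hunk 3: at line 5 remove [mcmh,hhzvr] add [ytro,ueur,wciuy] -> 13 lines: bewx cmnoz tmsf epzda pwnes ytro ueur wciuy ujs nfgfq drlul vxny htcoa
Hunk 4: at line 6 remove [ueur,wciuy,ujs] add [cgmvk,pbzuz,wsr] -> 13 lines: bewx cmnoz tmsf epzda pwnes ytro cgmvk pbzuz wsr nfgfq drlul vxny htcoa
Hunk 5: at line 1 remove [tmsf] add [ofa,swlad] -> 14 lines: bewx cmnoz ofa swlad epzda pwnes ytro cgmvk pbzuz wsr nfgfq drlul vxny htcoa
Hunk 6: at line 1 remove [cmnoz,ofa] add [rpw,rjpu] -> 14 lines: bewx rpw rjpu swlad epzda pwnes ytro cgmvk pbzuz wsr nfgfq drlul vxny htcoa
Hunk 7: at line 7 remove [cgmvk,pbzuz] add [ipp,osb] -> 14 lines: bewx rpw rjpu swlad epzda pwnes ytro ipp osb wsr nfgfq drlul vxny htcoa
Final line count: 14

Answer: 14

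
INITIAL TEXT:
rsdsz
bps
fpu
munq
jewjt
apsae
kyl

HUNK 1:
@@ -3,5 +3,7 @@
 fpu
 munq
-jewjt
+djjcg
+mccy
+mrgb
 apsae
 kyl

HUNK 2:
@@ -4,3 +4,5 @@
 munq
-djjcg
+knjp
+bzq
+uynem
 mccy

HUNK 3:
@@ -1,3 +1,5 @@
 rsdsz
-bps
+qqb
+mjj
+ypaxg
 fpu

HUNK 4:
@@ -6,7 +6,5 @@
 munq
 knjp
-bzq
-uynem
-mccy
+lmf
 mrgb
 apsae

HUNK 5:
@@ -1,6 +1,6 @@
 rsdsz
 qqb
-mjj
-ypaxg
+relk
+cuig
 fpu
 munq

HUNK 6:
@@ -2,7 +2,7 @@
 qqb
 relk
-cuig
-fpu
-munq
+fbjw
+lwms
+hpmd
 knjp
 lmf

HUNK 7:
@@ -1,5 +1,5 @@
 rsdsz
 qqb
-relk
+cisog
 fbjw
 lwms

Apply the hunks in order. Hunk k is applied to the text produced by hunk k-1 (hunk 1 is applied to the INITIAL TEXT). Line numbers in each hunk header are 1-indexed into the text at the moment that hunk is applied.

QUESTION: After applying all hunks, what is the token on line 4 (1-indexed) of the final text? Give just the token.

Answer: fbjw

Derivation:
Hunk 1: at line 3 remove [jewjt] add [djjcg,mccy,mrgb] -> 9 lines: rsdsz bps fpu munq djjcg mccy mrgb apsae kyl
Hunk 2: at line 4 remove [djjcg] add [knjp,bzq,uynem] -> 11 lines: rsdsz bps fpu munq knjp bzq uynem mccy mrgb apsae kyl
Hunk 3: at line 1 remove [bps] add [qqb,mjj,ypaxg] -> 13 lines: rsdsz qqb mjj ypaxg fpu munq knjp bzq uynem mccy mrgb apsae kyl
Hunk 4: at line 6 remove [bzq,uynem,mccy] add [lmf] -> 11 lines: rsdsz qqb mjj ypaxg fpu munq knjp lmf mrgb apsae kyl
Hunk 5: at line 1 remove [mjj,ypaxg] add [relk,cuig] -> 11 lines: rsdsz qqb relk cuig fpu munq knjp lmf mrgb apsae kyl
Hunk 6: at line 2 remove [cuig,fpu,munq] add [fbjw,lwms,hpmd] -> 11 lines: rsdsz qqb relk fbjw lwms hpmd knjp lmf mrgb apsae kyl
Hunk 7: at line 1 remove [relk] add [cisog] -> 11 lines: rsdsz qqb cisog fbjw lwms hpmd knjp lmf mrgb apsae kyl
Final line 4: fbjw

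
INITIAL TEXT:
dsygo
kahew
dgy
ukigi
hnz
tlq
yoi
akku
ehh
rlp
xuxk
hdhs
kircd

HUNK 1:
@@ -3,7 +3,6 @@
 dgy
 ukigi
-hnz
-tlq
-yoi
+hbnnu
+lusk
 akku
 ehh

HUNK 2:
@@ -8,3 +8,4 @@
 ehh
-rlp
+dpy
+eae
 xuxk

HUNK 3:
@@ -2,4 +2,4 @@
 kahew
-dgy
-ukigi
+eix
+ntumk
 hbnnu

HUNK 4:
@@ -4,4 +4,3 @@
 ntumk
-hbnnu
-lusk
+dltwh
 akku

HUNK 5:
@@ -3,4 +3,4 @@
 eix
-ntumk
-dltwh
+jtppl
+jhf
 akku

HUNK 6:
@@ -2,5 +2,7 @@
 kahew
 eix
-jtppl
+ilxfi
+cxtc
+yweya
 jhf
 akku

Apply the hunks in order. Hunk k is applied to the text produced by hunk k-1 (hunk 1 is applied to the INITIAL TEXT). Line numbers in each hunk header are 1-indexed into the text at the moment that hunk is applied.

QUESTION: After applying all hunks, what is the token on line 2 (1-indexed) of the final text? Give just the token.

Answer: kahew

Derivation:
Hunk 1: at line 3 remove [hnz,tlq,yoi] add [hbnnu,lusk] -> 12 lines: dsygo kahew dgy ukigi hbnnu lusk akku ehh rlp xuxk hdhs kircd
Hunk 2: at line 8 remove [rlp] add [dpy,eae] -> 13 lines: dsygo kahew dgy ukigi hbnnu lusk akku ehh dpy eae xuxk hdhs kircd
Hunk 3: at line 2 remove [dgy,ukigi] add [eix,ntumk] -> 13 lines: dsygo kahew eix ntumk hbnnu lusk akku ehh dpy eae xuxk hdhs kircd
Hunk 4: at line 4 remove [hbnnu,lusk] add [dltwh] -> 12 lines: dsygo kahew eix ntumk dltwh akku ehh dpy eae xuxk hdhs kircd
Hunk 5: at line 3 remove [ntumk,dltwh] add [jtppl,jhf] -> 12 lines: dsygo kahew eix jtppl jhf akku ehh dpy eae xuxk hdhs kircd
Hunk 6: at line 2 remove [jtppl] add [ilxfi,cxtc,yweya] -> 14 lines: dsygo kahew eix ilxfi cxtc yweya jhf akku ehh dpy eae xuxk hdhs kircd
Final line 2: kahew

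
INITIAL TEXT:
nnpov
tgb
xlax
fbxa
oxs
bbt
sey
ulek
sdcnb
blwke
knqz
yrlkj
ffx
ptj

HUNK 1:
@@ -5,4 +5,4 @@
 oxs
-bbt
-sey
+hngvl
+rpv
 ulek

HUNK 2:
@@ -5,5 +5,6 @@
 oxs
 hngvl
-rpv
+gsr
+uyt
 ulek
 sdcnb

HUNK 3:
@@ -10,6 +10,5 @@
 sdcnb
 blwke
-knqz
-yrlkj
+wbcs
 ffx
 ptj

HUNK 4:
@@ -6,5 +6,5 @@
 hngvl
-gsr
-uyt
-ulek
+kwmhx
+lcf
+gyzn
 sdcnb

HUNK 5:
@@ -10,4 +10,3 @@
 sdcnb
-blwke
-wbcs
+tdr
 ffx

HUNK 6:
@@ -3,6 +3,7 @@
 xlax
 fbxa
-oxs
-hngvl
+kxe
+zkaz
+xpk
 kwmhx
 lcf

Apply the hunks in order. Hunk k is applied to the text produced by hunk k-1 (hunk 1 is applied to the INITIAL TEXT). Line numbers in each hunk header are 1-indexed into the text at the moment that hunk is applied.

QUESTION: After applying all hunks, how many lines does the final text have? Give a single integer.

Answer: 14

Derivation:
Hunk 1: at line 5 remove [bbt,sey] add [hngvl,rpv] -> 14 lines: nnpov tgb xlax fbxa oxs hngvl rpv ulek sdcnb blwke knqz yrlkj ffx ptj
Hunk 2: at line 5 remove [rpv] add [gsr,uyt] -> 15 lines: nnpov tgb xlax fbxa oxs hngvl gsr uyt ulek sdcnb blwke knqz yrlkj ffx ptj
Hunk 3: at line 10 remove [knqz,yrlkj] add [wbcs] -> 14 lines: nnpov tgb xlax fbxa oxs hngvl gsr uyt ulek sdcnb blwke wbcs ffx ptj
Hunk 4: at line 6 remove [gsr,uyt,ulek] add [kwmhx,lcf,gyzn] -> 14 lines: nnpov tgb xlax fbxa oxs hngvl kwmhx lcf gyzn sdcnb blwke wbcs ffx ptj
Hunk 5: at line 10 remove [blwke,wbcs] add [tdr] -> 13 lines: nnpov tgb xlax fbxa oxs hngvl kwmhx lcf gyzn sdcnb tdr ffx ptj
Hunk 6: at line 3 remove [oxs,hngvl] add [kxe,zkaz,xpk] -> 14 lines: nnpov tgb xlax fbxa kxe zkaz xpk kwmhx lcf gyzn sdcnb tdr ffx ptj
Final line count: 14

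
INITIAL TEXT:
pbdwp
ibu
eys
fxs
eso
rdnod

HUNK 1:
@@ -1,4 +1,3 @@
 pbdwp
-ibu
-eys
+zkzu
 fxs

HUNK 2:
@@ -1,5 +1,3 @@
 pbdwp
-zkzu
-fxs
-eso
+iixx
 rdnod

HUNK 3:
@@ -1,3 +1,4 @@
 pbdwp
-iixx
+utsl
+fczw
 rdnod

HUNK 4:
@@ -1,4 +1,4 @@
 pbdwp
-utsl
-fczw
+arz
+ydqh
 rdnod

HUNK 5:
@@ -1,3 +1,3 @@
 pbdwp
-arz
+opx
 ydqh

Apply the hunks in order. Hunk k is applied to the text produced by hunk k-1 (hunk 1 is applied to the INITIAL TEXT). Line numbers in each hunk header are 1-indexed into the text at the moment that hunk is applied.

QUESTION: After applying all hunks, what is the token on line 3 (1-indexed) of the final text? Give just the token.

Answer: ydqh

Derivation:
Hunk 1: at line 1 remove [ibu,eys] add [zkzu] -> 5 lines: pbdwp zkzu fxs eso rdnod
Hunk 2: at line 1 remove [zkzu,fxs,eso] add [iixx] -> 3 lines: pbdwp iixx rdnod
Hunk 3: at line 1 remove [iixx] add [utsl,fczw] -> 4 lines: pbdwp utsl fczw rdnod
Hunk 4: at line 1 remove [utsl,fczw] add [arz,ydqh] -> 4 lines: pbdwp arz ydqh rdnod
Hunk 5: at line 1 remove [arz] add [opx] -> 4 lines: pbdwp opx ydqh rdnod
Final line 3: ydqh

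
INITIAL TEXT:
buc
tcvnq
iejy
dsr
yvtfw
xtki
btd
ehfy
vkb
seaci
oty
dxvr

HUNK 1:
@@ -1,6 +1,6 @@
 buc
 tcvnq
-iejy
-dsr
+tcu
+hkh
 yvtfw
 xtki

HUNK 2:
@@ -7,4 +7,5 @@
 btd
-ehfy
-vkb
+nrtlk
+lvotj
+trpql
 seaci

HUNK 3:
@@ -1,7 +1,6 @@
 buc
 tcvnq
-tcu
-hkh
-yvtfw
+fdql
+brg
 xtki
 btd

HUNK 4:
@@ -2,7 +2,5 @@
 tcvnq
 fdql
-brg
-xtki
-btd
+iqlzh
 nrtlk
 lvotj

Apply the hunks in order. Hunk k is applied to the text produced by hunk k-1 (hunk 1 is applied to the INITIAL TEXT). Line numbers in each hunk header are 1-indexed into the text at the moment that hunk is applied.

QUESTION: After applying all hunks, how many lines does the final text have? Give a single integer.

Answer: 10

Derivation:
Hunk 1: at line 1 remove [iejy,dsr] add [tcu,hkh] -> 12 lines: buc tcvnq tcu hkh yvtfw xtki btd ehfy vkb seaci oty dxvr
Hunk 2: at line 7 remove [ehfy,vkb] add [nrtlk,lvotj,trpql] -> 13 lines: buc tcvnq tcu hkh yvtfw xtki btd nrtlk lvotj trpql seaci oty dxvr
Hunk 3: at line 1 remove [tcu,hkh,yvtfw] add [fdql,brg] -> 12 lines: buc tcvnq fdql brg xtki btd nrtlk lvotj trpql seaci oty dxvr
Hunk 4: at line 2 remove [brg,xtki,btd] add [iqlzh] -> 10 lines: buc tcvnq fdql iqlzh nrtlk lvotj trpql seaci oty dxvr
Final line count: 10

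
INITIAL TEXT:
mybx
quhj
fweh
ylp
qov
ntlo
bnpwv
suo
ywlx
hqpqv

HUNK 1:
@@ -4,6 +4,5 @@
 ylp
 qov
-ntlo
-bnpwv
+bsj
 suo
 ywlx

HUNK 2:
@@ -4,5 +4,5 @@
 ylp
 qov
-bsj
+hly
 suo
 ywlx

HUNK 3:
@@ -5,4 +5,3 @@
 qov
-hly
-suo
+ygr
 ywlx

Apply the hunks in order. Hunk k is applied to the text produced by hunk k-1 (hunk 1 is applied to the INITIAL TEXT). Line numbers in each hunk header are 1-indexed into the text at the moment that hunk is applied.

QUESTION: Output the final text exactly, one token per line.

Hunk 1: at line 4 remove [ntlo,bnpwv] add [bsj] -> 9 lines: mybx quhj fweh ylp qov bsj suo ywlx hqpqv
Hunk 2: at line 4 remove [bsj] add [hly] -> 9 lines: mybx quhj fweh ylp qov hly suo ywlx hqpqv
Hunk 3: at line 5 remove [hly,suo] add [ygr] -> 8 lines: mybx quhj fweh ylp qov ygr ywlx hqpqv

Answer: mybx
quhj
fweh
ylp
qov
ygr
ywlx
hqpqv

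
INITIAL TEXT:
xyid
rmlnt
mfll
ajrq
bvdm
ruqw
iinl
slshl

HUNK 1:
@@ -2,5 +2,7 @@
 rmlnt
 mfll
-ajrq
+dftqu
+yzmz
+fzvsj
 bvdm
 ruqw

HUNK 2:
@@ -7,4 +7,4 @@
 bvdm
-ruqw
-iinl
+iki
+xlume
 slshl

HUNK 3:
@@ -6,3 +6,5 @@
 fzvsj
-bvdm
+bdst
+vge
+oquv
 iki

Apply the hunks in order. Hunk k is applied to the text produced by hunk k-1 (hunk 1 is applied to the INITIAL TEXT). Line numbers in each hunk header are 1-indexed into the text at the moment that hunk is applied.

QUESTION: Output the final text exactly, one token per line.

Answer: xyid
rmlnt
mfll
dftqu
yzmz
fzvsj
bdst
vge
oquv
iki
xlume
slshl

Derivation:
Hunk 1: at line 2 remove [ajrq] add [dftqu,yzmz,fzvsj] -> 10 lines: xyid rmlnt mfll dftqu yzmz fzvsj bvdm ruqw iinl slshl
Hunk 2: at line 7 remove [ruqw,iinl] add [iki,xlume] -> 10 lines: xyid rmlnt mfll dftqu yzmz fzvsj bvdm iki xlume slshl
Hunk 3: at line 6 remove [bvdm] add [bdst,vge,oquv] -> 12 lines: xyid rmlnt mfll dftqu yzmz fzvsj bdst vge oquv iki xlume slshl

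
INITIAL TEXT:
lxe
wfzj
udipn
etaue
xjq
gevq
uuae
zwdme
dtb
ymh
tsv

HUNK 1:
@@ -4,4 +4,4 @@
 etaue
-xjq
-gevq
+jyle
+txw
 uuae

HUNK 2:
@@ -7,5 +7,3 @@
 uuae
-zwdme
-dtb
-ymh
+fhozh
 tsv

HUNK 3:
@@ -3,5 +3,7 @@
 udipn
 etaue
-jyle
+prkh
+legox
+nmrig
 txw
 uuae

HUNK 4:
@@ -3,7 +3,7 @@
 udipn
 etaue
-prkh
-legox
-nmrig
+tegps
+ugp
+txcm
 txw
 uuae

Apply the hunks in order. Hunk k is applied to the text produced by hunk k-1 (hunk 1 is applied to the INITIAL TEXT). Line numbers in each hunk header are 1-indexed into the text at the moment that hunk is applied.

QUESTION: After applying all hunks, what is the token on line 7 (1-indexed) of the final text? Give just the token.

Hunk 1: at line 4 remove [xjq,gevq] add [jyle,txw] -> 11 lines: lxe wfzj udipn etaue jyle txw uuae zwdme dtb ymh tsv
Hunk 2: at line 7 remove [zwdme,dtb,ymh] add [fhozh] -> 9 lines: lxe wfzj udipn etaue jyle txw uuae fhozh tsv
Hunk 3: at line 3 remove [jyle] add [prkh,legox,nmrig] -> 11 lines: lxe wfzj udipn etaue prkh legox nmrig txw uuae fhozh tsv
Hunk 4: at line 3 remove [prkh,legox,nmrig] add [tegps,ugp,txcm] -> 11 lines: lxe wfzj udipn etaue tegps ugp txcm txw uuae fhozh tsv
Final line 7: txcm

Answer: txcm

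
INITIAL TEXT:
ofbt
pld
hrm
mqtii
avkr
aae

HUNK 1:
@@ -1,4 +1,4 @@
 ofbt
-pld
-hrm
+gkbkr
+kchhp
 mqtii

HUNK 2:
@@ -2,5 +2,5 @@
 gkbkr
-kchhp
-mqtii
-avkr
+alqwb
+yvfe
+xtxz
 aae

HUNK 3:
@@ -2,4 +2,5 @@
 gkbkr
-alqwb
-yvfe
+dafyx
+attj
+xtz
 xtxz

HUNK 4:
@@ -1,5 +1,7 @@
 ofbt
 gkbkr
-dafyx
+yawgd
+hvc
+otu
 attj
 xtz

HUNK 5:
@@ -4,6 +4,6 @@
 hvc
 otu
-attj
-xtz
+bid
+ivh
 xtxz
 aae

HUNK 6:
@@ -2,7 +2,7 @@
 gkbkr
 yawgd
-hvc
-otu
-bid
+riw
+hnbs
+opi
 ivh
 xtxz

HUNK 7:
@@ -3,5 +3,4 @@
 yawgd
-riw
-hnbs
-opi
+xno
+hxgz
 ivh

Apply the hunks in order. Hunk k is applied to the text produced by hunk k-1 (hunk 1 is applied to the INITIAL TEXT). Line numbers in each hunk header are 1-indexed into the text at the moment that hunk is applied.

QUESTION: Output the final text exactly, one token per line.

Answer: ofbt
gkbkr
yawgd
xno
hxgz
ivh
xtxz
aae

Derivation:
Hunk 1: at line 1 remove [pld,hrm] add [gkbkr,kchhp] -> 6 lines: ofbt gkbkr kchhp mqtii avkr aae
Hunk 2: at line 2 remove [kchhp,mqtii,avkr] add [alqwb,yvfe,xtxz] -> 6 lines: ofbt gkbkr alqwb yvfe xtxz aae
Hunk 3: at line 2 remove [alqwb,yvfe] add [dafyx,attj,xtz] -> 7 lines: ofbt gkbkr dafyx attj xtz xtxz aae
Hunk 4: at line 1 remove [dafyx] add [yawgd,hvc,otu] -> 9 lines: ofbt gkbkr yawgd hvc otu attj xtz xtxz aae
Hunk 5: at line 4 remove [attj,xtz] add [bid,ivh] -> 9 lines: ofbt gkbkr yawgd hvc otu bid ivh xtxz aae
Hunk 6: at line 2 remove [hvc,otu,bid] add [riw,hnbs,opi] -> 9 lines: ofbt gkbkr yawgd riw hnbs opi ivh xtxz aae
Hunk 7: at line 3 remove [riw,hnbs,opi] add [xno,hxgz] -> 8 lines: ofbt gkbkr yawgd xno hxgz ivh xtxz aae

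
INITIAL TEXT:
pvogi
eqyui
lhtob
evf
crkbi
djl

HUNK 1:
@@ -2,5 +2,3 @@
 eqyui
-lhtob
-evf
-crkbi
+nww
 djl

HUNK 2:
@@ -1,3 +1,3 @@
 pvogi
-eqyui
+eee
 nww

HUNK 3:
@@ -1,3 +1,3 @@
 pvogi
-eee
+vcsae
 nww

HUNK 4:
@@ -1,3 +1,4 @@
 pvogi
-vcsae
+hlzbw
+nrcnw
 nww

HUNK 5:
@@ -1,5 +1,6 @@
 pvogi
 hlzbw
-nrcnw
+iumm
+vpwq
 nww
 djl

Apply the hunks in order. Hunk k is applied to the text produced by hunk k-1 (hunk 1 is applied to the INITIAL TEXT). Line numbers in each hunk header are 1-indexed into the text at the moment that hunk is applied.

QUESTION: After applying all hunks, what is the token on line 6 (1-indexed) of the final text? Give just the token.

Answer: djl

Derivation:
Hunk 1: at line 2 remove [lhtob,evf,crkbi] add [nww] -> 4 lines: pvogi eqyui nww djl
Hunk 2: at line 1 remove [eqyui] add [eee] -> 4 lines: pvogi eee nww djl
Hunk 3: at line 1 remove [eee] add [vcsae] -> 4 lines: pvogi vcsae nww djl
Hunk 4: at line 1 remove [vcsae] add [hlzbw,nrcnw] -> 5 lines: pvogi hlzbw nrcnw nww djl
Hunk 5: at line 1 remove [nrcnw] add [iumm,vpwq] -> 6 lines: pvogi hlzbw iumm vpwq nww djl
Final line 6: djl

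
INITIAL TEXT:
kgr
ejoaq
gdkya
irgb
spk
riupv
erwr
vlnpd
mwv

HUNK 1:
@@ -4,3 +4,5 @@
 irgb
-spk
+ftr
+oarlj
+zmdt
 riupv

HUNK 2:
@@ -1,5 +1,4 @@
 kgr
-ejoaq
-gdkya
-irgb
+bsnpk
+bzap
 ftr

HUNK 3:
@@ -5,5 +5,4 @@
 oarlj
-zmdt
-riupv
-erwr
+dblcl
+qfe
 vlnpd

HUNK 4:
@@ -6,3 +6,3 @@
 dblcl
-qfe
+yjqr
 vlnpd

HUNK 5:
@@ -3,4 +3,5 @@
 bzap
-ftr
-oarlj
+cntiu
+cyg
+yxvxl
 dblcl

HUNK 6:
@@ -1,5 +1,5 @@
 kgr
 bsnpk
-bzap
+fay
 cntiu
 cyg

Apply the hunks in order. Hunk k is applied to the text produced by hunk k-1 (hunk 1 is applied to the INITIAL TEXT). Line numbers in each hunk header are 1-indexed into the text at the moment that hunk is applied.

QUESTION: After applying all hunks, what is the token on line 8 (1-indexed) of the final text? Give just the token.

Answer: yjqr

Derivation:
Hunk 1: at line 4 remove [spk] add [ftr,oarlj,zmdt] -> 11 lines: kgr ejoaq gdkya irgb ftr oarlj zmdt riupv erwr vlnpd mwv
Hunk 2: at line 1 remove [ejoaq,gdkya,irgb] add [bsnpk,bzap] -> 10 lines: kgr bsnpk bzap ftr oarlj zmdt riupv erwr vlnpd mwv
Hunk 3: at line 5 remove [zmdt,riupv,erwr] add [dblcl,qfe] -> 9 lines: kgr bsnpk bzap ftr oarlj dblcl qfe vlnpd mwv
Hunk 4: at line 6 remove [qfe] add [yjqr] -> 9 lines: kgr bsnpk bzap ftr oarlj dblcl yjqr vlnpd mwv
Hunk 5: at line 3 remove [ftr,oarlj] add [cntiu,cyg,yxvxl] -> 10 lines: kgr bsnpk bzap cntiu cyg yxvxl dblcl yjqr vlnpd mwv
Hunk 6: at line 1 remove [bzap] add [fay] -> 10 lines: kgr bsnpk fay cntiu cyg yxvxl dblcl yjqr vlnpd mwv
Final line 8: yjqr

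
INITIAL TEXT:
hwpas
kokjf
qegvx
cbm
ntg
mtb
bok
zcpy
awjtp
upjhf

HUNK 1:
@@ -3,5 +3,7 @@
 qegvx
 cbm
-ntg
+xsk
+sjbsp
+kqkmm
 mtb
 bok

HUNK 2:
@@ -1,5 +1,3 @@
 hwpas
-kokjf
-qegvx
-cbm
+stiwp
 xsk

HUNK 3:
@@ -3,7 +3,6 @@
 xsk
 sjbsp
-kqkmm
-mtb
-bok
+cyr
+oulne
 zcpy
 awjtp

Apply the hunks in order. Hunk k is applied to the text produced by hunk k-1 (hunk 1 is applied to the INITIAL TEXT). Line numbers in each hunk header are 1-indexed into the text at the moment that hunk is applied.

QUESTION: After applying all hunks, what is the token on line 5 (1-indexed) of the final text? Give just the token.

Hunk 1: at line 3 remove [ntg] add [xsk,sjbsp,kqkmm] -> 12 lines: hwpas kokjf qegvx cbm xsk sjbsp kqkmm mtb bok zcpy awjtp upjhf
Hunk 2: at line 1 remove [kokjf,qegvx,cbm] add [stiwp] -> 10 lines: hwpas stiwp xsk sjbsp kqkmm mtb bok zcpy awjtp upjhf
Hunk 3: at line 3 remove [kqkmm,mtb,bok] add [cyr,oulne] -> 9 lines: hwpas stiwp xsk sjbsp cyr oulne zcpy awjtp upjhf
Final line 5: cyr

Answer: cyr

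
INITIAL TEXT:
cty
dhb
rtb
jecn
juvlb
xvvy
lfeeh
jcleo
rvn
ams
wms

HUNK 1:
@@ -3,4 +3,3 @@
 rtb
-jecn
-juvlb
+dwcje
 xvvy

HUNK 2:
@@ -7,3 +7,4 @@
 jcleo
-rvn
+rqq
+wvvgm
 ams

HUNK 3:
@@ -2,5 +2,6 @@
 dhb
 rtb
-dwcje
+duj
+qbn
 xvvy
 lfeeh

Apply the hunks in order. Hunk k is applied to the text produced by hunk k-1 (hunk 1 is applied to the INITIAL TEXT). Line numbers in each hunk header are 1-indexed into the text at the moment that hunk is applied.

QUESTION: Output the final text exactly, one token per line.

Hunk 1: at line 3 remove [jecn,juvlb] add [dwcje] -> 10 lines: cty dhb rtb dwcje xvvy lfeeh jcleo rvn ams wms
Hunk 2: at line 7 remove [rvn] add [rqq,wvvgm] -> 11 lines: cty dhb rtb dwcje xvvy lfeeh jcleo rqq wvvgm ams wms
Hunk 3: at line 2 remove [dwcje] add [duj,qbn] -> 12 lines: cty dhb rtb duj qbn xvvy lfeeh jcleo rqq wvvgm ams wms

Answer: cty
dhb
rtb
duj
qbn
xvvy
lfeeh
jcleo
rqq
wvvgm
ams
wms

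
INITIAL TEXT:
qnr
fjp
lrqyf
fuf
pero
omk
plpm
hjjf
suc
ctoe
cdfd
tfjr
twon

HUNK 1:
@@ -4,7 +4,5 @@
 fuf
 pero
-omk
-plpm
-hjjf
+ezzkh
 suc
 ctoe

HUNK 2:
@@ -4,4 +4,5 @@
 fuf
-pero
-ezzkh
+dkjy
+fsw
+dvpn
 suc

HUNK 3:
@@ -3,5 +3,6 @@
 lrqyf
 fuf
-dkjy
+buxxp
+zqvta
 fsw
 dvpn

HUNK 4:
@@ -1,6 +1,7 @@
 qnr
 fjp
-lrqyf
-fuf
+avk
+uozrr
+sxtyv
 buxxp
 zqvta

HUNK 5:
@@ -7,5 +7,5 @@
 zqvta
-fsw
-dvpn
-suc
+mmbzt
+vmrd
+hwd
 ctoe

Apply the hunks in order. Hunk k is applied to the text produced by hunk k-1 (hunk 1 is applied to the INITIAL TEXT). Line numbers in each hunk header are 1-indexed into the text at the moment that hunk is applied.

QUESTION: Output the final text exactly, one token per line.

Answer: qnr
fjp
avk
uozrr
sxtyv
buxxp
zqvta
mmbzt
vmrd
hwd
ctoe
cdfd
tfjr
twon

Derivation:
Hunk 1: at line 4 remove [omk,plpm,hjjf] add [ezzkh] -> 11 lines: qnr fjp lrqyf fuf pero ezzkh suc ctoe cdfd tfjr twon
Hunk 2: at line 4 remove [pero,ezzkh] add [dkjy,fsw,dvpn] -> 12 lines: qnr fjp lrqyf fuf dkjy fsw dvpn suc ctoe cdfd tfjr twon
Hunk 3: at line 3 remove [dkjy] add [buxxp,zqvta] -> 13 lines: qnr fjp lrqyf fuf buxxp zqvta fsw dvpn suc ctoe cdfd tfjr twon
Hunk 4: at line 1 remove [lrqyf,fuf] add [avk,uozrr,sxtyv] -> 14 lines: qnr fjp avk uozrr sxtyv buxxp zqvta fsw dvpn suc ctoe cdfd tfjr twon
Hunk 5: at line 7 remove [fsw,dvpn,suc] add [mmbzt,vmrd,hwd] -> 14 lines: qnr fjp avk uozrr sxtyv buxxp zqvta mmbzt vmrd hwd ctoe cdfd tfjr twon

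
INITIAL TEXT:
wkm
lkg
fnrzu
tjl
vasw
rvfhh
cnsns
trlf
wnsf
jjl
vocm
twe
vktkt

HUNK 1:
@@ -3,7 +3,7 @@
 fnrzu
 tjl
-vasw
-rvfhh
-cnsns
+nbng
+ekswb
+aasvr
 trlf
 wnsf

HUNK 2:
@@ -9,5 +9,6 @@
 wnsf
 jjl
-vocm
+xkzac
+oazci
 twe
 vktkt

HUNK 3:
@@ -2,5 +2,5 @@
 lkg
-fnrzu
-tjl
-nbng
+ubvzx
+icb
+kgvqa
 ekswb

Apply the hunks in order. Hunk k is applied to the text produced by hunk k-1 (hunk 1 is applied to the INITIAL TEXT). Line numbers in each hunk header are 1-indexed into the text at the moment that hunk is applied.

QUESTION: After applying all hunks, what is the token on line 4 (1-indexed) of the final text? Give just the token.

Answer: icb

Derivation:
Hunk 1: at line 3 remove [vasw,rvfhh,cnsns] add [nbng,ekswb,aasvr] -> 13 lines: wkm lkg fnrzu tjl nbng ekswb aasvr trlf wnsf jjl vocm twe vktkt
Hunk 2: at line 9 remove [vocm] add [xkzac,oazci] -> 14 lines: wkm lkg fnrzu tjl nbng ekswb aasvr trlf wnsf jjl xkzac oazci twe vktkt
Hunk 3: at line 2 remove [fnrzu,tjl,nbng] add [ubvzx,icb,kgvqa] -> 14 lines: wkm lkg ubvzx icb kgvqa ekswb aasvr trlf wnsf jjl xkzac oazci twe vktkt
Final line 4: icb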